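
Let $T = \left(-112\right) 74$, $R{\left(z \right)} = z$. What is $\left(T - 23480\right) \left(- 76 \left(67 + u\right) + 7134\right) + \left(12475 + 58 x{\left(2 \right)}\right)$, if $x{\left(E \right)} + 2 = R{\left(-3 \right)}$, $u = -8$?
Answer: $-84173015$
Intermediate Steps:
$x{\left(E \right)} = -5$ ($x{\left(E \right)} = -2 - 3 = -5$)
$T = -8288$
$\left(T - 23480\right) \left(- 76 \left(67 + u\right) + 7134\right) + \left(12475 + 58 x{\left(2 \right)}\right) = \left(-8288 - 23480\right) \left(- 76 \left(67 - 8\right) + 7134\right) + \left(12475 + 58 \left(-5\right)\right) = - 31768 \left(\left(-76\right) 59 + 7134\right) + \left(12475 - 290\right) = - 31768 \left(-4484 + 7134\right) + 12185 = \left(-31768\right) 2650 + 12185 = -84185200 + 12185 = -84173015$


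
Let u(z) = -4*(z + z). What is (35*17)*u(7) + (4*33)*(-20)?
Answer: -35960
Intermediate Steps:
u(z) = -8*z
(35*17)*u(7) + (4*33)*(-20) = (35*17)*(-8*7) + (4*33)*(-20) = 595*(-56) + 132*(-20) = -33320 - 2640 = -35960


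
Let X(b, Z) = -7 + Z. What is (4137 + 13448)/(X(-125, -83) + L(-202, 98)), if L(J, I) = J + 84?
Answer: -17585/208 ≈ -84.543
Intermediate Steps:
L(J, I) = 84 + J
(4137 + 13448)/(X(-125, -83) + L(-202, 98)) = (4137 + 13448)/((-7 - 83) + (84 - 202)) = 17585/(-90 - 118) = 17585/(-208) = 17585*(-1/208) = -17585/208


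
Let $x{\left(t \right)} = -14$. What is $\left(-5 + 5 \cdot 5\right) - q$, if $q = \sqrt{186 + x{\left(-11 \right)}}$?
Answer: $20 - 2 \sqrt{43} \approx 6.8851$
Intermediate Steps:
$q = 2 \sqrt{43}$ ($q = \sqrt{186 - 14} = \sqrt{172} = 2 \sqrt{43} \approx 13.115$)
$\left(-5 + 5 \cdot 5\right) - q = \left(-5 + 5 \cdot 5\right) - 2 \sqrt{43} = \left(-5 + 25\right) - 2 \sqrt{43} = 20 - 2 \sqrt{43}$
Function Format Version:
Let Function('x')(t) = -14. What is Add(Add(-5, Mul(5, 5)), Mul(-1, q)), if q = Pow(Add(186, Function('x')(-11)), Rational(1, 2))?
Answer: Add(20, Mul(-2, Pow(43, Rational(1, 2)))) ≈ 6.8851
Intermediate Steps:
q = Mul(2, Pow(43, Rational(1, 2))) (q = Pow(Add(186, -14), Rational(1, 2)) = Pow(172, Rational(1, 2)) = Mul(2, Pow(43, Rational(1, 2))) ≈ 13.115)
Add(Add(-5, Mul(5, 5)), Mul(-1, q)) = Add(Add(-5, Mul(5, 5)), Mul(-1, Mul(2, Pow(43, Rational(1, 2))))) = Add(Add(-5, 25), Mul(-2, Pow(43, Rational(1, 2)))) = Add(20, Mul(-2, Pow(43, Rational(1, 2))))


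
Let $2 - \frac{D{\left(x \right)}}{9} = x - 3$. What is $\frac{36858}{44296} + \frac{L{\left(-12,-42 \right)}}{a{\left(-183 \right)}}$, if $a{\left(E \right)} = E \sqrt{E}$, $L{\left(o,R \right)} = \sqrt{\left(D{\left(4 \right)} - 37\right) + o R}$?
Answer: $\frac{18429}{22148} + \frac{2 i \sqrt{21777}}{33489} \approx 0.83208 + 0.0088131 i$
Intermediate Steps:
$D{\left(x \right)} = 45 - 9 x$ ($D{\left(x \right)} = 18 - 9 \left(x - 3\right) = 18 - 9 \left(-3 + x\right) = 18 - \left(-27 + 9 x\right) = 45 - 9 x$)
$L{\left(o,R \right)} = \sqrt{-28 + R o}$ ($L{\left(o,R \right)} = \sqrt{\left(\left(45 - 36\right) - 37\right) + o R} = \sqrt{\left(\left(45 - 36\right) - 37\right) + R o} = \sqrt{\left(9 - 37\right) + R o} = \sqrt{-28 + R o}$)
$a{\left(E \right)} = E^{\frac{3}{2}}$
$\frac{36858}{44296} + \frac{L{\left(-12,-42 \right)}}{a{\left(-183 \right)}} = \frac{36858}{44296} + \frac{\sqrt{-28 - -504}}{\left(-183\right)^{\frac{3}{2}}} = 36858 \cdot \frac{1}{44296} + \frac{\sqrt{-28 + 504}}{\left(-183\right) i \sqrt{183}} = \frac{18429}{22148} + \sqrt{476} \frac{i \sqrt{183}}{33489} = \frac{18429}{22148} + 2 \sqrt{119} \frac{i \sqrt{183}}{33489} = \frac{18429}{22148} + \frac{2 i \sqrt{21777}}{33489}$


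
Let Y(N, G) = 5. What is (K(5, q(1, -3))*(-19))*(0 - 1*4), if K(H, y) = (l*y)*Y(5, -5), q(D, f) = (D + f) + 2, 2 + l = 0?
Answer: 0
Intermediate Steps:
l = -2 (l = -2 + 0 = -2)
q(D, f) = 2 + D + f
K(H, y) = -10*y (K(H, y) = -2*y*5 = -10*y)
(K(5, q(1, -3))*(-19))*(0 - 1*4) = (-10*(2 + 1 - 3)*(-19))*(0 - 1*4) = (-10*0*(-19))*(0 - 4) = (0*(-19))*(-4) = 0*(-4) = 0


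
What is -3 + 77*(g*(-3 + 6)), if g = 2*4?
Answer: 1845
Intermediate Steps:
g = 8
-3 + 77*(g*(-3 + 6)) = -3 + 77*(8*(-3 + 6)) = -3 + 77*(8*3) = -3 + 77*24 = -3 + 1848 = 1845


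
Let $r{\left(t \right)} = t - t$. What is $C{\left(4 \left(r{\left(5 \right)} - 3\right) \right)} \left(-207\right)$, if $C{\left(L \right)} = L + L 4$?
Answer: $12420$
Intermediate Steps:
$r{\left(t \right)} = 0$
$C{\left(L \right)} = 5 L$ ($C{\left(L \right)} = L + 4 L = 5 L$)
$C{\left(4 \left(r{\left(5 \right)} - 3\right) \right)} \left(-207\right) = 5 \cdot 4 \left(0 - 3\right) \left(-207\right) = 5 \cdot 4 \left(-3\right) \left(-207\right) = 5 \left(-12\right) \left(-207\right) = \left(-60\right) \left(-207\right) = 12420$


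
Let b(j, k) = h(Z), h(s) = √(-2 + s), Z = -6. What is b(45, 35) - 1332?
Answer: -1332 + 2*I*√2 ≈ -1332.0 + 2.8284*I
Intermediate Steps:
b(j, k) = 2*I*√2 (b(j, k) = √(-2 - 6) = √(-8) = 2*I*√2)
b(45, 35) - 1332 = 2*I*√2 - 1332 = -1332 + 2*I*√2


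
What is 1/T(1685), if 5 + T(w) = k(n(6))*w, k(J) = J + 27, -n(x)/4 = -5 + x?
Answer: 1/38750 ≈ 2.5806e-5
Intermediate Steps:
n(x) = 20 - 4*x (n(x) = -4*(-5 + x) = 20 - 4*x)
k(J) = 27 + J
T(w) = -5 + 23*w (T(w) = -5 + (27 + (20 - 4*6))*w = -5 + (27 + (20 - 24))*w = -5 + (27 - 4)*w = -5 + 23*w)
1/T(1685) = 1/(-5 + 23*1685) = 1/(-5 + 38755) = 1/38750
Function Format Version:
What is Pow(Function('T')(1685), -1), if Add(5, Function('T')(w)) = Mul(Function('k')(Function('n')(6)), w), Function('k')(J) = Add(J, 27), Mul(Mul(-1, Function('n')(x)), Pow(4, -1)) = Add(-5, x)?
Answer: Rational(1, 38750) ≈ 2.5806e-5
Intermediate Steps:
Function('n')(x) = Add(20, Mul(-4, x)) (Function('n')(x) = Mul(-4, Add(-5, x)) = Add(20, Mul(-4, x)))
Function('k')(J) = Add(27, J)
Function('T')(w) = Add(-5, Mul(23, w)) (Function('T')(w) = Add(-5, Mul(Add(27, Add(20, Mul(-4, 6))), w)) = Add(-5, Mul(Add(27, Add(20, -24)), w)) = Add(-5, Mul(Add(27, -4), w)) = Add(-5, Mul(23, w)))
Pow(Function('T')(1685), -1) = Pow(Add(-5, Mul(23, 1685)), -1) = Pow(Add(-5, 38755), -1) = Pow(38750, -1) = Rational(1, 38750)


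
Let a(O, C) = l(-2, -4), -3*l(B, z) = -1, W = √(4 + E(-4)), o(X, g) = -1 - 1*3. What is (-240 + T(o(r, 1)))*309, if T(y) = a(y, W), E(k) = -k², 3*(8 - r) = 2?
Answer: -74057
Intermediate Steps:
r = 22/3 (r = 8 - ⅓*2 = 8 - ⅔ = 22/3 ≈ 7.3333)
o(X, g) = -4 (o(X, g) = -1 - 3 = -4)
W = 2*I*√3 (W = √(4 - 1*(-4)²) = √(4 - 1*16) = √(4 - 16) = √(-12) = 2*I*√3 ≈ 3.4641*I)
l(B, z) = ⅓ (l(B, z) = -⅓*(-1) = ⅓)
a(O, C) = ⅓
T(y) = ⅓
(-240 + T(o(r, 1)))*309 = (-240 + ⅓)*309 = -719/3*309 = -74057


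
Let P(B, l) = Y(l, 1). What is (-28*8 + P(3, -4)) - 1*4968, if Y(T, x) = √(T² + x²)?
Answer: -5192 + √17 ≈ -5187.9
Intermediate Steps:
P(B, l) = √(1 + l²) (P(B, l) = √(l² + 1²) = √(l² + 1) = √(1 + l²))
(-28*8 + P(3, -4)) - 1*4968 = (-28*8 + √(1 + (-4)²)) - 1*4968 = (-224 + √(1 + 16)) - 4968 = (-224 + √17) - 4968 = -5192 + √17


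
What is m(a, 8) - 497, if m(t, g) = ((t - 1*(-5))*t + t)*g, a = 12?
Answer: 1231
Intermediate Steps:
m(t, g) = g*(t + t*(5 + t)) (m(t, g) = ((t + 5)*t + t)*g = ((5 + t)*t + t)*g = (t*(5 + t) + t)*g = (t + t*(5 + t))*g = g*(t + t*(5 + t)))
m(a, 8) - 497 = 8*12*(6 + 12) - 497 = 8*12*18 - 497 = 1728 - 497 = 1231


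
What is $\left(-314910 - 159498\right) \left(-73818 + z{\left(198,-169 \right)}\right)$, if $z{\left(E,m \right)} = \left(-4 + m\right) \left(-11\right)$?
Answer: $34117051320$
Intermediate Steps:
$z{\left(E,m \right)} = 44 - 11 m$
$\left(-314910 - 159498\right) \left(-73818 + z{\left(198,-169 \right)}\right) = \left(-314910 - 159498\right) \left(-73818 + \left(44 - -1859\right)\right) = - 474408 \left(-73818 + \left(44 + 1859\right)\right) = - 474408 \left(-73818 + 1903\right) = \left(-474408\right) \left(-71915\right) = 34117051320$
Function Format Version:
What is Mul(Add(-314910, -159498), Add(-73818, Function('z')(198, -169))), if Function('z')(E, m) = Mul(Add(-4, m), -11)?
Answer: 34117051320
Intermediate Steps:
Function('z')(E, m) = Add(44, Mul(-11, m))
Mul(Add(-314910, -159498), Add(-73818, Function('z')(198, -169))) = Mul(Add(-314910, -159498), Add(-73818, Add(44, Mul(-11, -169)))) = Mul(-474408, Add(-73818, Add(44, 1859))) = Mul(-474408, Add(-73818, 1903)) = Mul(-474408, -71915) = 34117051320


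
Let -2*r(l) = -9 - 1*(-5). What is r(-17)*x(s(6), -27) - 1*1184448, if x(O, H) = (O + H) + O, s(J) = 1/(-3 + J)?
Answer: -3553502/3 ≈ -1.1845e+6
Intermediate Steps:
r(l) = 2 (r(l) = -(-9 - 1*(-5))/2 = -(-9 + 5)/2 = -½*(-4) = 2)
x(O, H) = H + 2*O (x(O, H) = (H + O) + O = H + 2*O)
r(-17)*x(s(6), -27) - 1*1184448 = 2*(-27 + 2/(-3 + 6)) - 1*1184448 = 2*(-27 + 2/3) - 1184448 = 2*(-27 + 2*(⅓)) - 1184448 = 2*(-27 + ⅔) - 1184448 = 2*(-79/3) - 1184448 = -158/3 - 1184448 = -3553502/3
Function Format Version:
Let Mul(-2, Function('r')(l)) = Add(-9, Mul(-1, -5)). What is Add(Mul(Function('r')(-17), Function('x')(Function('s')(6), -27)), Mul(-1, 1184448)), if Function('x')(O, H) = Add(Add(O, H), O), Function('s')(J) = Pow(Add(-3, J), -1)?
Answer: Rational(-3553502, 3) ≈ -1.1845e+6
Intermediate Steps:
Function('r')(l) = 2 (Function('r')(l) = Mul(Rational(-1, 2), Add(-9, Mul(-1, -5))) = Mul(Rational(-1, 2), Add(-9, 5)) = Mul(Rational(-1, 2), -4) = 2)
Function('x')(O, H) = Add(H, Mul(2, O)) (Function('x')(O, H) = Add(Add(H, O), O) = Add(H, Mul(2, O)))
Add(Mul(Function('r')(-17), Function('x')(Function('s')(6), -27)), Mul(-1, 1184448)) = Add(Mul(2, Add(-27, Mul(2, Pow(Add(-3, 6), -1)))), Mul(-1, 1184448)) = Add(Mul(2, Add(-27, Mul(2, Pow(3, -1)))), -1184448) = Add(Mul(2, Add(-27, Mul(2, Rational(1, 3)))), -1184448) = Add(Mul(2, Add(-27, Rational(2, 3))), -1184448) = Add(Mul(2, Rational(-79, 3)), -1184448) = Add(Rational(-158, 3), -1184448) = Rational(-3553502, 3)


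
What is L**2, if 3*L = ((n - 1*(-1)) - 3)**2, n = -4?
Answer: 144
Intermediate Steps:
L = 12 (L = ((-4 - 1*(-1)) - 3)**2/3 = ((-4 + 1) - 3)**2/3 = (-3 - 3)**2/3 = (1/3)*(-6)**2 = (1/3)*36 = 12)
L**2 = 12**2 = 144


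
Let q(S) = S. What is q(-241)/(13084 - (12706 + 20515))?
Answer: 241/20137 ≈ 0.011968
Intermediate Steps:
q(-241)/(13084 - (12706 + 20515)) = -241/(13084 - (12706 + 20515)) = -241/(13084 - 1*33221) = -241/(13084 - 33221) = -241/(-20137) = -241*(-1/20137) = 241/20137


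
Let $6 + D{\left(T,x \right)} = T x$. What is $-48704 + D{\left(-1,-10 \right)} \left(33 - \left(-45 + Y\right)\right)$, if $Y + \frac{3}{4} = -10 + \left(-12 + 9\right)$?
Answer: $-48337$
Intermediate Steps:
$D{\left(T,x \right)} = -6 + T x$
$Y = - \frac{55}{4}$ ($Y = - \frac{3}{4} + \left(-10 + \left(-12 + 9\right)\right) = - \frac{3}{4} - 13 = - \frac{55}{4} \approx -13.75$)
$-48704 + D{\left(-1,-10 \right)} \left(33 - \left(-45 + Y\right)\right) = -48704 + \left(-6 - -10\right) \left(33 + \left(45 - - \frac{55}{4}\right)\right) = -48704 + \left(-6 + 10\right) \left(33 + \left(45 + \frac{55}{4}\right)\right) = -48704 + 4 \left(33 + \frac{235}{4}\right) = -48704 + 4 \cdot \frac{367}{4} = -48704 + 367 = -48337$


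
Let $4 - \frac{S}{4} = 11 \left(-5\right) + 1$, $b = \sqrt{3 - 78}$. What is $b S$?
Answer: $1160 i \sqrt{3} \approx 2009.2 i$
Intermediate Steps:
$b = 5 i \sqrt{3}$ ($b = \sqrt{-75} = 5 i \sqrt{3} \approx 8.6602 i$)
$S = 232$ ($S = 16 - 4 \left(11 \left(-5\right) + 1\right) = 16 - 4 \left(-55 + 1\right) = 16 - -216 = 16 + 216 = 232$)
$b S = 5 i \sqrt{3} \cdot 232 = 1160 i \sqrt{3}$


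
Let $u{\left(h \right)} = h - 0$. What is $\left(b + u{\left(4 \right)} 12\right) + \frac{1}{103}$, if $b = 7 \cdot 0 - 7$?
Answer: $\frac{4224}{103} \approx 41.01$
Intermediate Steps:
$u{\left(h \right)} = h$ ($u{\left(h \right)} = h + 0 = h$)
$b = -7$ ($b = 0 - 7 = -7$)
$\left(b + u{\left(4 \right)} 12\right) + \frac{1}{103} = \left(-7 + 4 \cdot 12\right) + \frac{1}{103} = \left(-7 + 48\right) + \frac{1}{103} = 41 + \frac{1}{103} = \frac{4224}{103}$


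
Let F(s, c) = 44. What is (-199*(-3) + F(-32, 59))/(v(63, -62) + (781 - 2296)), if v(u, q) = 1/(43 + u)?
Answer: -67946/160589 ≈ -0.42310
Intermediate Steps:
(-199*(-3) + F(-32, 59))/(v(63, -62) + (781 - 2296)) = (-199*(-3) + 44)/(1/(43 + 63) + (781 - 2296)) = (597 + 44)/(1/106 - 1515) = 641/(1/106 - 1515) = 641/(-160589/106) = 641*(-106/160589) = -67946/160589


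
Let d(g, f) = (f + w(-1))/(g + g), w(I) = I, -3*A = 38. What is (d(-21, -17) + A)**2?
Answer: 66049/441 ≈ 149.77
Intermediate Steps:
A = -38/3 (A = -1/3*38 = -38/3 ≈ -12.667)
d(g, f) = (-1 + f)/(2*g) (d(g, f) = (f - 1)/(g + g) = (-1 + f)/((2*g)) = (-1 + f)*(1/(2*g)) = (-1 + f)/(2*g))
(d(-21, -17) + A)**2 = ((1/2)*(-1 - 17)/(-21) - 38/3)**2 = ((1/2)*(-1/21)*(-18) - 38/3)**2 = (3/7 - 38/3)**2 = (-257/21)**2 = 66049/441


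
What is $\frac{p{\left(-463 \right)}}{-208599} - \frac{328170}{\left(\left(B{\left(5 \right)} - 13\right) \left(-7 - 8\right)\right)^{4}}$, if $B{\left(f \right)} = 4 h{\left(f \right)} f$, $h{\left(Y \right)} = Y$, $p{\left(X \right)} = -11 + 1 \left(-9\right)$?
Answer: $\frac{1287498379526}{13444410211693875} \approx 9.5765 \cdot 10^{-5}$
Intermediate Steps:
$p{\left(X \right)} = -20$ ($p{\left(X \right)} = -11 - 9 = -20$)
$B{\left(f \right)} = 4 f^{2}$ ($B{\left(f \right)} = 4 f f = 4 f^{2}$)
$\frac{p{\left(-463 \right)}}{-208599} - \frac{328170}{\left(\left(B{\left(5 \right)} - 13\right) \left(-7 - 8\right)\right)^{4}} = - \frac{20}{-208599} - \frac{328170}{\left(\left(4 \cdot 5^{2} - 13\right) \left(-7 - 8\right)\right)^{4}} = \left(-20\right) \left(- \frac{1}{208599}\right) - \frac{328170}{\left(\left(4 \cdot 25 - 13\right) \left(-15\right)\right)^{4}} = \frac{20}{208599} - \frac{328170}{\left(\left(100 - 13\right) \left(-15\right)\right)^{4}} = \frac{20}{208599} - \frac{328170}{\left(87 \left(-15\right)\right)^{4}} = \frac{20}{208599} - \frac{328170}{\left(-1305\right)^{4}} = \frac{20}{208599} - \frac{328170}{2900294150625} = \frac{20}{208599} - \frac{21878}{193352943375} = \frac{1287498379526}{13444410211693875}$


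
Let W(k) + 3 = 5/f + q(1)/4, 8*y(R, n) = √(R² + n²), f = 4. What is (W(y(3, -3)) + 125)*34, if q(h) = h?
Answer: 4199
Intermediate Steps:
y(R, n) = √(R² + n²)/8
W(k) = -3/2 (W(k) = -3 + (5/4 + 1/4) = -3 + (5*(¼) + 1*(¼)) = -3 + (5/4 + ¼) = -3 + 3/2 = -3/2)
(W(y(3, -3)) + 125)*34 = (-3/2 + 125)*34 = (247/2)*34 = 4199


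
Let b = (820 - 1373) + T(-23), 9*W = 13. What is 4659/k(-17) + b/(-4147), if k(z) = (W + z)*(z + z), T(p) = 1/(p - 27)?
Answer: 67892397/7592200 ≈ 8.9424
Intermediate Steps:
W = 13/9 (W = (⅑)*13 = 13/9 ≈ 1.4444)
T(p) = 1/(-27 + p)
b = -27651/50 (b = (820 - 1373) + 1/(-27 - 23) = -553 + 1/(-50) = -553 - 1/50 = -27651/50 ≈ -553.02)
k(z) = 2*z*(13/9 + z) (k(z) = (13/9 + z)*(z + z) = (13/9 + z)*(2*z) = 2*z*(13/9 + z))
4659/k(-17) + b/(-4147) = 4659/(((2/9)*(-17)*(13 + 9*(-17)))) - 27651/50/(-4147) = 4659/(((2/9)*(-17)*(13 - 153))) - 27651/50*(-1/4147) = 4659/(((2/9)*(-17)*(-140))) + 2127/15950 = 4659/(4760/9) + 2127/15950 = 4659*(9/4760) + 2127/15950 = 41931/4760 + 2127/15950 = 67892397/7592200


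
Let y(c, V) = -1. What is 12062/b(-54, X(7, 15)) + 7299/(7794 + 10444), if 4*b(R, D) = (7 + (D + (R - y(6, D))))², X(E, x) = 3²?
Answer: 24052415/674806 ≈ 35.643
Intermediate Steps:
X(E, x) = 9
b(R, D) = (8 + D + R)²/4 (b(R, D) = (7 + (D + (R - 1*(-1))))²/4 = (7 + (D + (R + 1)))²/4 = (7 + (D + (1 + R)))²/4 = (7 + (1 + D + R))²/4 = (8 + D + R)²/4)
12062/b(-54, X(7, 15)) + 7299/(7794 + 10444) = 12062/(((8 + 9 - 54)²/4)) + 7299/(7794 + 10444) = 12062/(((¼)*(-37)²)) + 7299/18238 = 12062/(((¼)*1369)) + 7299*(1/18238) = 12062/(1369/4) + 7299/18238 = 12062*(4/1369) + 7299/18238 = 1304/37 + 7299/18238 = 24052415/674806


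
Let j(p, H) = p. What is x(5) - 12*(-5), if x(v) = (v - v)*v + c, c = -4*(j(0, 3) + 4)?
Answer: 44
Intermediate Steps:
c = -16 (c = -4*(0 + 4) = -4*4 = -16)
x(v) = -16 (x(v) = (v - v)*v - 16 = 0*v - 16 = 0 - 16 = -16)
x(5) - 12*(-5) = -16 - 12*(-5) = -16 + 60 = 44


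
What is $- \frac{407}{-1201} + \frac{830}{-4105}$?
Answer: $\frac{134781}{986021} \approx 0.13669$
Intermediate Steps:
$- \frac{407}{-1201} + \frac{830}{-4105} = \left(-407\right) \left(- \frac{1}{1201}\right) + 830 \left(- \frac{1}{4105}\right) = \frac{407}{1201} - \frac{166}{821} = \frac{134781}{986021}$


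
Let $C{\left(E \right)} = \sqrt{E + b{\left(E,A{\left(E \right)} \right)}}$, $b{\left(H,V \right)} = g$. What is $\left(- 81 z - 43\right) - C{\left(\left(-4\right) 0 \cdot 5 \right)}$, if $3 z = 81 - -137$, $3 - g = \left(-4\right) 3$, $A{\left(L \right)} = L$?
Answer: $-5929 - \sqrt{15} \approx -5932.9$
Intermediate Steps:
$g = 15$ ($g = 3 - \left(-4\right) 3 = 3 - -12 = 3 + 12 = 15$)
$b{\left(H,V \right)} = 15$
$C{\left(E \right)} = \sqrt{15 + E}$ ($C{\left(E \right)} = \sqrt{E + 15} = \sqrt{15 + E}$)
$z = \frac{218}{3}$ ($z = \frac{81 - -137}{3} = \frac{81 + 137}{3} = \frac{1}{3} \cdot 218 = \frac{218}{3} \approx 72.667$)
$\left(- 81 z - 43\right) - C{\left(\left(-4\right) 0 \cdot 5 \right)} = \left(\left(-81\right) \frac{218}{3} - 43\right) - \sqrt{15 + \left(-4\right) 0 \cdot 5} = \left(-5886 - 43\right) - \sqrt{15 + 0 \cdot 5} = -5929 - \sqrt{15 + 0} = -5929 - \sqrt{15}$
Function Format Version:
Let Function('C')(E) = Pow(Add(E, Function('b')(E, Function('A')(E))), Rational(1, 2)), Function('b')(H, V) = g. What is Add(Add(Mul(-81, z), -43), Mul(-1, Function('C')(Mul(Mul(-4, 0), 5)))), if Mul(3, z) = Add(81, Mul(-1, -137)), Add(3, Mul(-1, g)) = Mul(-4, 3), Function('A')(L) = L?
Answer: Add(-5929, Mul(-1, Pow(15, Rational(1, 2)))) ≈ -5932.9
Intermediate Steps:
g = 15 (g = Add(3, Mul(-1, Mul(-4, 3))) = Add(3, Mul(-1, -12)) = Add(3, 12) = 15)
Function('b')(H, V) = 15
Function('C')(E) = Pow(Add(15, E), Rational(1, 2)) (Function('C')(E) = Pow(Add(E, 15), Rational(1, 2)) = Pow(Add(15, E), Rational(1, 2)))
z = Rational(218, 3) (z = Mul(Rational(1, 3), Add(81, Mul(-1, -137))) = Mul(Rational(1, 3), Add(81, 137)) = Mul(Rational(1, 3), 218) = Rational(218, 3) ≈ 72.667)
Add(Add(Mul(-81, z), -43), Mul(-1, Function('C')(Mul(Mul(-4, 0), 5)))) = Add(Add(Mul(-81, Rational(218, 3)), -43), Mul(-1, Pow(Add(15, Mul(Mul(-4, 0), 5)), Rational(1, 2)))) = Add(Add(-5886, -43), Mul(-1, Pow(Add(15, Mul(0, 5)), Rational(1, 2)))) = Add(-5929, Mul(-1, Pow(Add(15, 0), Rational(1, 2)))) = Add(-5929, Mul(-1, Pow(15, Rational(1, 2))))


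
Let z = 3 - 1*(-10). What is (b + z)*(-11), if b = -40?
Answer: 297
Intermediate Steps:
z = 13 (z = 3 + 10 = 13)
(b + z)*(-11) = (-40 + 13)*(-11) = -27*(-11) = 297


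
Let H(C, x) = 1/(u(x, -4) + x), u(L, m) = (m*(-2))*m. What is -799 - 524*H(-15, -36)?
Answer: -13452/17 ≈ -791.29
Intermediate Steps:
u(L, m) = -2*m² (u(L, m) = (-2*m)*m = -2*m²)
H(C, x) = 1/(-32 + x) (H(C, x) = 1/(-2*(-4)² + x) = 1/(-2*16 + x) = 1/(-32 + x))
-799 - 524*H(-15, -36) = -799 - 524/(-32 - 36) = -799 - 524/(-68) = -799 - 524*(-1/68) = -799 + 131/17 = -13452/17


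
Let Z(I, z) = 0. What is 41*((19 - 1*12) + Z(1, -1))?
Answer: 287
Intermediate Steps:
41*((19 - 1*12) + Z(1, -1)) = 41*((19 - 1*12) + 0) = 41*((19 - 12) + 0) = 41*(7 + 0) = 41*7 = 287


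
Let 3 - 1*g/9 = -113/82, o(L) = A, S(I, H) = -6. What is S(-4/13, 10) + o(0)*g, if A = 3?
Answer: 9201/82 ≈ 112.21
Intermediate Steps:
o(L) = 3
g = 3231/82 (g = 27 - (-1017)/82 = 27 - 9*(-113/82) = 27 + 1017/82 = 3231/82 ≈ 39.402)
S(-4/13, 10) + o(0)*g = -6 + 3*(3231/82) = -6 + 9693/82 = 9201/82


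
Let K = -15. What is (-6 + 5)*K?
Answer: 15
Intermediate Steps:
(-6 + 5)*K = (-6 + 5)*(-15) = -1*(-15) = 15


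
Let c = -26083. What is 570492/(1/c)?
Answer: -14880142836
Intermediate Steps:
570492/(1/c) = 570492/(1/(-26083)) = 570492/(-1/26083) = 570492*(-26083) = -14880142836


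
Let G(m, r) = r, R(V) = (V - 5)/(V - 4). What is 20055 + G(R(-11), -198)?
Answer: 19857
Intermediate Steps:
R(V) = (-5 + V)/(-4 + V)
20055 + G(R(-11), -198) = 20055 - 198 = 19857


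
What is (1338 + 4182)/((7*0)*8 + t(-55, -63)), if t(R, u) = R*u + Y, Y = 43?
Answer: 1380/877 ≈ 1.5735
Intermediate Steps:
t(R, u) = 43 + R*u (t(R, u) = R*u + 43 = 43 + R*u)
(1338 + 4182)/((7*0)*8 + t(-55, -63)) = (1338 + 4182)/((7*0)*8 + (43 - 55*(-63))) = 5520/(0*8 + (43 + 3465)) = 5520/(0 + 3508) = 5520/3508 = 5520*(1/3508) = 1380/877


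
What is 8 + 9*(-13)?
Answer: -109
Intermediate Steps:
8 + 9*(-13) = 8 - 117 = -109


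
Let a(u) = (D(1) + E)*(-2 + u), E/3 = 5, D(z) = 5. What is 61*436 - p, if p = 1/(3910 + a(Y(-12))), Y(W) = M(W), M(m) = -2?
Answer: 101862679/3830 ≈ 26596.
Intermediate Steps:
E = 15 (E = 3*5 = 15)
Y(W) = -2
a(u) = -40 + 20*u (a(u) = (5 + 15)*(-2 + u) = 20*(-2 + u) = -40 + 20*u)
p = 1/3830 (p = 1/(3910 + (-40 + 20*(-2))) = 1/(3910 + (-40 - 40)) = 1/(3910 - 80) = 1/3830 ≈ 0.00026110)
61*436 - p = 61*436 - 1*1/3830 = 26596 - 1/3830 = 101862679/3830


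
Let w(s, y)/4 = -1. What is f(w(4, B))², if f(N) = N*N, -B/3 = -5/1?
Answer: 256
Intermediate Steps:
B = 15 (B = -(-15)/1 = -(-15) = -3*(-5) = 15)
w(s, y) = -4 (w(s, y) = 4*(-1) = -4)
f(N) = N²
f(w(4, B))² = ((-4)²)² = 16² = 256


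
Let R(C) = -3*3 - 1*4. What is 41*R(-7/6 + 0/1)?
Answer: -533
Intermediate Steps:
R(C) = -13 (R(C) = -9 - 4 = -13)
41*R(-7/6 + 0/1) = 41*(-13) = -533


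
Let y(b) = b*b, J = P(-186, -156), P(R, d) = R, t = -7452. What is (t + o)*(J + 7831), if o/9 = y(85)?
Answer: 440145585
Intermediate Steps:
J = -186
y(b) = b²
o = 65025 (o = 9*85² = 9*7225 = 65025)
(t + o)*(J + 7831) = (-7452 + 65025)*(-186 + 7831) = 57573*7645 = 440145585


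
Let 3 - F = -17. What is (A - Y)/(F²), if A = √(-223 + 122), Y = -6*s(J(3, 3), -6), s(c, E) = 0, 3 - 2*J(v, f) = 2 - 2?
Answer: I*√101/400 ≈ 0.025125*I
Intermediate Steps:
F = 20 (F = 3 - 1*(-17) = 3 + 17 = 20)
J(v, f) = 3/2 (J(v, f) = 3/2 - (2 - 2)/2 = 3/2 - ½*0 = 3/2 + 0 = 3/2)
Y = 0 (Y = -6*0 = 0)
A = I*√101 (A = √(-101) = I*√101 ≈ 10.05*I)
(A - Y)/(F²) = (I*√101 - 1*0)/(20²) = (I*√101 + 0)/400 = (I*√101)*(1/400) = I*√101/400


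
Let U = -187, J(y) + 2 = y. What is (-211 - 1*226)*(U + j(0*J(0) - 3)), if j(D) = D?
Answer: 83030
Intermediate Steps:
J(y) = -2 + y
(-211 - 1*226)*(U + j(0*J(0) - 3)) = (-211 - 1*226)*(-187 + (0*(-2 + 0) - 3)) = (-211 - 226)*(-187 + (0*(-2) - 3)) = -437*(-187 + (0 - 3)) = -437*(-187 - 3) = -437*(-190) = 83030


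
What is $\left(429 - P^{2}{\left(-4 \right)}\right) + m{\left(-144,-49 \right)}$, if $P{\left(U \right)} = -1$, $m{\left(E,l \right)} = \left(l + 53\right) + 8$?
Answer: $440$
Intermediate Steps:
$m{\left(E,l \right)} = 61 + l$ ($m{\left(E,l \right)} = \left(53 + l\right) + 8 = 61 + l$)
$\left(429 - P^{2}{\left(-4 \right)}\right) + m{\left(-144,-49 \right)} = \left(429 - \left(-1\right)^{2}\right) + \left(61 - 49\right) = \left(429 - 1\right) + 12 = 428 + 12 = 440$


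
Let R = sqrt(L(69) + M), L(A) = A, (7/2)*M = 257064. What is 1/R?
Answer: sqrt(400253)/171537 ≈ 0.0036882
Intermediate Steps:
M = 514128/7 (M = (2/7)*257064 = 514128/7 ≈ 73447.)
R = 3*sqrt(400253)/7 (R = sqrt(69 + 514128/7) = sqrt(514611/7) = 3*sqrt(400253)/7 ≈ 271.14)
1/R = 1/(3*sqrt(400253)/7) = sqrt(400253)/171537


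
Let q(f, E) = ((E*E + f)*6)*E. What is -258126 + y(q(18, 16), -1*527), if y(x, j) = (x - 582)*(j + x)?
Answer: 662777868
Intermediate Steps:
q(f, E) = E*(6*f + 6*E²) (q(f, E) = ((E² + f)*6)*E = ((f + E²)*6)*E = (6*f + 6*E²)*E = E*(6*f + 6*E²))
y(x, j) = (-582 + x)*(j + x)
-258126 + y(q(18, 16), -1*527) = -258126 + ((6*16*(18 + 16²))² - (-582)*527 - 3492*16*(18 + 16²) + (-1*527)*(6*16*(18 + 16²))) = -258126 + ((6*16*(18 + 256))² - 582*(-527) - 3492*16*(18 + 256) - 3162*16*(18 + 256)) = -258126 + ((6*16*274)² + 306714 - 3492*16*274 - 3162*16*274) = -258126 + (26304² + 306714 - 582*26304 - 527*26304) = -258126 + (691900416 + 306714 - 15308928 - 13862208) = -258126 + 663035994 = 662777868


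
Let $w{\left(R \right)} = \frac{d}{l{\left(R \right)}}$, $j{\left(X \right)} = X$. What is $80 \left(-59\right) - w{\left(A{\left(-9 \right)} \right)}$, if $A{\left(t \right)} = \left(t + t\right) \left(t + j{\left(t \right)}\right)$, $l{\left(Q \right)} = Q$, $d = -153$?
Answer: $- \frac{169903}{36} \approx -4719.5$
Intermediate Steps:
$A{\left(t \right)} = 4 t^{2}$ ($A{\left(t \right)} = \left(t + t\right) \left(t + t\right) = 2 t 2 t = 4 t^{2}$)
$w{\left(R \right)} = - \frac{153}{R}$
$80 \left(-59\right) - w{\left(A{\left(-9 \right)} \right)} = 80 \left(-59\right) - - \frac{153}{4 \left(-9\right)^{2}} = -4720 - - \frac{153}{4 \cdot 81} = -4720 - - \frac{153}{324} = -4720 - \left(-153\right) \frac{1}{324} = -4720 - - \frac{17}{36} = -4720 + \frac{17}{36} = - \frac{169903}{36}$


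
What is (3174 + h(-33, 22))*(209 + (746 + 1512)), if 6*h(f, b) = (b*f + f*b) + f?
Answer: 14439351/2 ≈ 7.2197e+6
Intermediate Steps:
h(f, b) = f/6 + b*f/3 (h(f, b) = ((b*f + f*b) + f)/6 = ((b*f + b*f) + f)/6 = (2*b*f + f)/6 = (f + 2*b*f)/6 = f/6 + b*f/3)
(3174 + h(-33, 22))*(209 + (746 + 1512)) = (3174 + (1/6)*(-33)*(1 + 2*22))*(209 + (746 + 1512)) = (3174 + (1/6)*(-33)*(1 + 44))*(209 + 2258) = (3174 + (1/6)*(-33)*45)*2467 = (3174 - 495/2)*2467 = (5853/2)*2467 = 14439351/2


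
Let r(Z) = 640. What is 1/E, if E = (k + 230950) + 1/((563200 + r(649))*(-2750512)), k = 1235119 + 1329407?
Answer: 1550848686080/4335360281568174079 ≈ 3.5772e-7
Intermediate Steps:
k = 2564526
E = 4335360281568174079/1550848686080 (E = (2564526 + 230950) + 1/((563200 + 640)*(-2750512)) = 2795476 - 1/2750512/563840 = 2795476 + (1/563840)*(-1/2750512) = 2795476 - 1/1550848686080 = 4335360281568174079/1550848686080 ≈ 2.7955e+6)
1/E = 1/(4335360281568174079/1550848686080) = 1550848686080/4335360281568174079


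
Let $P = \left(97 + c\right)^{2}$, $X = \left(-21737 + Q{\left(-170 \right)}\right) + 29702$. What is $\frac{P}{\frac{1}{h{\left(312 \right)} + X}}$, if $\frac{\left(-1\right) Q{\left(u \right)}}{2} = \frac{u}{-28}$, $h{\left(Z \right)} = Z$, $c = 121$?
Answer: $\frac{2749453496}{7} \approx 3.9278 \cdot 10^{8}$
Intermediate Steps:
$Q{\left(u \right)} = \frac{u}{14}$ ($Q{\left(u \right)} = - 2 \frac{u}{-28} = - 2 u \left(- \frac{1}{28}\right) = - 2 \left(- \frac{u}{28}\right) = \frac{u}{14}$)
$X = \frac{55670}{7}$ ($X = \left(-21737 + \frac{1}{14} \left(-170\right)\right) + 29702 = \left(-21737 - \frac{85}{7}\right) + 29702 = - \frac{152244}{7} + 29702 = \frac{55670}{7} \approx 7952.9$)
$P = 47524$ ($P = \left(97 + 121\right)^{2} = 218^{2} = 47524$)
$\frac{P}{\frac{1}{h{\left(312 \right)} + X}} = \frac{47524}{\frac{1}{312 + \frac{55670}{7}}} = \frac{47524}{\frac{1}{\frac{57854}{7}}} = \frac{47524}{\frac{7}{57854}} = 47524 \cdot \frac{57854}{7} = \frac{2749453496}{7}$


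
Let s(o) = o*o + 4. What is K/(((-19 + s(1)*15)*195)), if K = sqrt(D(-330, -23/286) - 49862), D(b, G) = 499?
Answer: I*sqrt(49363)/10920 ≈ 0.020346*I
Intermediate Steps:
s(o) = 4 + o**2 (s(o) = o**2 + 4 = 4 + o**2)
K = I*sqrt(49363) (K = sqrt(499 - 49862) = sqrt(-49363) = I*sqrt(49363) ≈ 222.18*I)
K/(((-19 + s(1)*15)*195)) = (I*sqrt(49363))/(((-19 + (4 + 1**2)*15)*195)) = (I*sqrt(49363))/(((-19 + (4 + 1)*15)*195)) = (I*sqrt(49363))/(((-19 + 5*15)*195)) = (I*sqrt(49363))/(((-19 + 75)*195)) = (I*sqrt(49363))/((56*195)) = (I*sqrt(49363))/10920 = (I*sqrt(49363))*(1/10920) = I*sqrt(49363)/10920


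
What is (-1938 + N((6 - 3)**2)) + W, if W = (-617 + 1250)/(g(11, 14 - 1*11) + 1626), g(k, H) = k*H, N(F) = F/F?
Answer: -1070950/553 ≈ -1936.6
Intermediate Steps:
N(F) = 1
g(k, H) = H*k
W = 211/553 (W = (-617 + 1250)/((14 - 1*11)*11 + 1626) = 633/((14 - 11)*11 + 1626) = 633/(3*11 + 1626) = 633/(33 + 1626) = 633/1659 = 633*(1/1659) = 211/553 ≈ 0.38156)
(-1938 + N((6 - 3)**2)) + W = (-1938 + 1) + 211/553 = -1937 + 211/553 = -1070950/553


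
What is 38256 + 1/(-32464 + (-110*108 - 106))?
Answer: 1700479199/44450 ≈ 38256.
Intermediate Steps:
38256 + 1/(-32464 + (-110*108 - 106)) = 38256 + 1/(-32464 + (-11880 - 106)) = 38256 + 1/(-32464 - 11986) = 38256 + 1/(-44450) = 38256 - 1/44450 = 1700479199/44450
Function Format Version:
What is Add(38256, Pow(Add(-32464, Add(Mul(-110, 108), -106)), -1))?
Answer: Rational(1700479199, 44450) ≈ 38256.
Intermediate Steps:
Add(38256, Pow(Add(-32464, Add(Mul(-110, 108), -106)), -1)) = Add(38256, Pow(Add(-32464, Add(-11880, -106)), -1)) = Add(38256, Pow(Add(-32464, -11986), -1)) = Add(38256, Pow(-44450, -1)) = Add(38256, Rational(-1, 44450)) = Rational(1700479199, 44450)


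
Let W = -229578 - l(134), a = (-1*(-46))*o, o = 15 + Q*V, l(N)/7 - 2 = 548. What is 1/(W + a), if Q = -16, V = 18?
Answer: -1/245986 ≈ -4.0653e-6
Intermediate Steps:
l(N) = 3850 (l(N) = 14 + 7*548 = 14 + 3836 = 3850)
o = -273 (o = 15 - 16*18 = 15 - 288 = -273)
a = -12558 (a = -1*(-46)*(-273) = 46*(-273) = -12558)
W = -233428 (W = -229578 - 1*3850 = -229578 - 3850 = -233428)
1/(W + a) = 1/(-233428 - 12558) = 1/(-245986) = -1/245986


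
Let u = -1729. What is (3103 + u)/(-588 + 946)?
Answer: 687/179 ≈ 3.8380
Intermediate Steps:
(3103 + u)/(-588 + 946) = (3103 - 1729)/(-588 + 946) = 1374/358 = 1374*(1/358) = 687/179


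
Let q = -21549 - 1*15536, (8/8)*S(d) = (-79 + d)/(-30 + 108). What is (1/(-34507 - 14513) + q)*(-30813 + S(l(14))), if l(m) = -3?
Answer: 42012802732949/36765 ≈ 1.1427e+9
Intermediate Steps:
S(d) = -79/78 + d/78 (S(d) = (-79 + d)/(-30 + 108) = (-79 + d)/78 = (-79 + d)*(1/78) = -79/78 + d/78)
q = -37085 (q = -21549 - 15536 = -37085)
(1/(-34507 - 14513) + q)*(-30813 + S(l(14))) = (1/(-34507 - 14513) - 37085)*(-30813 + (-79/78 + (1/78)*(-3))) = (1/(-49020) - 37085)*(-30813 + (-79/78 - 1/26)) = (-1/49020 - 37085)*(-30813 - 41/39) = -1817906701/49020*(-1201748/39) = 42012802732949/36765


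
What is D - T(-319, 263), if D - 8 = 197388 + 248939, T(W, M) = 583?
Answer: 445752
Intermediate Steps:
D = 446335 (D = 8 + (197388 + 248939) = 8 + 446327 = 446335)
D - T(-319, 263) = 446335 - 1*583 = 446335 - 583 = 445752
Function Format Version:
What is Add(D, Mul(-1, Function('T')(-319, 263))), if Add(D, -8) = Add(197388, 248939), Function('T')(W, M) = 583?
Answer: 445752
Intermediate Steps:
D = 446335 (D = Add(8, Add(197388, 248939)) = Add(8, 446327) = 446335)
Add(D, Mul(-1, Function('T')(-319, 263))) = Add(446335, Mul(-1, 583)) = Add(446335, -583) = 445752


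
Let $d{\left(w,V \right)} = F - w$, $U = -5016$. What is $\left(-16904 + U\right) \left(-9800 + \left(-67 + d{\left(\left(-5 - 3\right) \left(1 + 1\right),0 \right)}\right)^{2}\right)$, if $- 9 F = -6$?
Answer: $\frac{1433546080}{9} \approx 1.5928 \cdot 10^{8}$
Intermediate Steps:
$F = \frac{2}{3}$ ($F = \left(- \frac{1}{9}\right) \left(-6\right) = \frac{2}{3} \approx 0.66667$)
$d{\left(w,V \right)} = \frac{2}{3} - w$
$\left(-16904 + U\right) \left(-9800 + \left(-67 + d{\left(\left(-5 - 3\right) \left(1 + 1\right),0 \right)}\right)^{2}\right) = \left(-16904 - 5016\right) \left(-9800 + \left(-67 - \left(- \frac{2}{3} + \left(-5 - 3\right) \left(1 + 1\right)\right)\right)^{2}\right) = - 21920 \left(-9800 + \left(-67 - \left(- \frac{2}{3} - 16\right)\right)^{2}\right) = - 21920 \left(-9800 + \left(-67 + \left(\frac{2}{3} - -16\right)\right)^{2}\right) = - 21920 \left(-9800 + \left(-67 + \left(\frac{2}{3} + 16\right)\right)^{2}\right) = - 21920 \left(-9800 + \left(-67 + \frac{50}{3}\right)^{2}\right) = - 21920 \left(-9800 + \left(- \frac{151}{3}\right)^{2}\right) = - 21920 \left(-9800 + \frac{22801}{9}\right) = \left(-21920\right) \left(- \frac{65399}{9}\right) = \frac{1433546080}{9}$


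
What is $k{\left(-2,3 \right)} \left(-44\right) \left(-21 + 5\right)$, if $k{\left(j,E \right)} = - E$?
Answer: $-2112$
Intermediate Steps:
$k{\left(-2,3 \right)} \left(-44\right) \left(-21 + 5\right) = \left(-1\right) 3 \left(-44\right) \left(-21 + 5\right) = \left(-3\right) \left(-44\right) \left(-16\right) = 132 \left(-16\right) = -2112$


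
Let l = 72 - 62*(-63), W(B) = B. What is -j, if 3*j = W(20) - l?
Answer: 3958/3 ≈ 1319.3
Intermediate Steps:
l = 3978 (l = 72 + 3906 = 3978)
j = -3958/3 (j = (20 - 1*3978)/3 = (20 - 3978)/3 = (1/3)*(-3958) = -3958/3 ≈ -1319.3)
-j = -1*(-3958/3) = 3958/3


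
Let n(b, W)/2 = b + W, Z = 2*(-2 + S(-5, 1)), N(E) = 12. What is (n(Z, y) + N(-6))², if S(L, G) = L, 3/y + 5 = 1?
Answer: 1225/4 ≈ 306.25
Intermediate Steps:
y = -¾ (y = 3/(-5 + 1) = 3/(-4) = 3*(-¼) = -¾ ≈ -0.75000)
Z = -14 (Z = 2*(-2 - 5) = 2*(-7) = -14)
n(b, W) = 2*W + 2*b (n(b, W) = 2*(b + W) = 2*(W + b) = 2*W + 2*b)
(n(Z, y) + N(-6))² = ((2*(-¾) + 2*(-14)) + 12)² = ((-3/2 - 28) + 12)² = (-59/2 + 12)² = (-35/2)² = 1225/4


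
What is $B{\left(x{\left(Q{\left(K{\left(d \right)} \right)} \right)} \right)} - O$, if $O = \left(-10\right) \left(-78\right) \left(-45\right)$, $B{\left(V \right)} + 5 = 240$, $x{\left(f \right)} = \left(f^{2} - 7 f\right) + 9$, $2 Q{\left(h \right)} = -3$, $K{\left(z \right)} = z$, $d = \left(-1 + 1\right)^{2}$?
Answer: $35335$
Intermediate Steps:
$d = 0$ ($d = 0^{2} = 0$)
$Q{\left(h \right)} = - \frac{3}{2}$ ($Q{\left(h \right)} = \frac{1}{2} \left(-3\right) = - \frac{3}{2}$)
$x{\left(f \right)} = 9 + f^{2} - 7 f$
$B{\left(V \right)} = 235$ ($B{\left(V \right)} = -5 + 240 = 235$)
$O = -35100$ ($O = 780 \left(-45\right) = -35100$)
$B{\left(x{\left(Q{\left(K{\left(d \right)} \right)} \right)} \right)} - O = 235 - -35100 = 235 + 35100 = 35335$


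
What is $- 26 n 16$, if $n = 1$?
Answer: $-416$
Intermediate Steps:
$- 26 n 16 = \left(-26\right) 1 \cdot 16 = \left(-26\right) 16 = -416$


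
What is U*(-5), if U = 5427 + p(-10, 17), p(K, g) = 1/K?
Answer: -54269/2 ≈ -27135.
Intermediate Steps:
U = 54269/10 (U = 5427 + 1/(-10) = 5427 - 1/10 = 54269/10 ≈ 5426.9)
U*(-5) = (54269/10)*(-5) = -54269/2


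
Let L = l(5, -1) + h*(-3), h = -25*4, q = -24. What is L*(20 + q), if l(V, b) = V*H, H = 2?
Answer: -1240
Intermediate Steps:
l(V, b) = 2*V (l(V, b) = V*2 = 2*V)
h = -100 (h = -5*5*4 = -25*4 = -100)
L = 310 (L = 2*5 - 100*(-3) = 10 + 300 = 310)
L*(20 + q) = 310*(20 - 24) = 310*(-4) = -1240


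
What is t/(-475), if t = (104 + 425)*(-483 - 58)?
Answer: 286189/475 ≈ 602.50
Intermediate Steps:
t = -286189 (t = 529*(-541) = -286189)
t/(-475) = -286189/(-475) = -286189*(-1/475) = 286189/475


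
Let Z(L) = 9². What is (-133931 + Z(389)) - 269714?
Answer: -403564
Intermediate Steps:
Z(L) = 81
(-133931 + Z(389)) - 269714 = (-133931 + 81) - 269714 = -133850 - 269714 = -403564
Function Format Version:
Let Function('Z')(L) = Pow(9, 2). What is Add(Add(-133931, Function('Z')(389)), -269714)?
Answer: -403564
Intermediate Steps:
Function('Z')(L) = 81
Add(Add(-133931, Function('Z')(389)), -269714) = Add(Add(-133931, 81), -269714) = Add(-133850, -269714) = -403564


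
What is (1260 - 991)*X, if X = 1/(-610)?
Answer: -269/610 ≈ -0.44098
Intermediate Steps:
X = -1/610 ≈ -0.0016393
(1260 - 991)*X = (1260 - 991)*(-1/610) = 269*(-1/610) = -269/610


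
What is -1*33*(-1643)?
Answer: 54219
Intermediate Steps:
-1*33*(-1643) = -33*(-1643) = 54219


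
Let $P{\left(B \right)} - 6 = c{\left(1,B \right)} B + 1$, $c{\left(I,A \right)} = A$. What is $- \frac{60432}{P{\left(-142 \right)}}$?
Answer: $- \frac{60432}{20171} \approx -2.996$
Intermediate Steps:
$P{\left(B \right)} = 7 + B^{2}$ ($P{\left(B \right)} = 6 + \left(B B + 1\right) = 6 + \left(B^{2} + 1\right) = 6 + \left(1 + B^{2}\right) = 7 + B^{2}$)
$- \frac{60432}{P{\left(-142 \right)}} = - \frac{60432}{7 + \left(-142\right)^{2}} = - \frac{60432}{7 + 20164} = - \frac{60432}{20171}$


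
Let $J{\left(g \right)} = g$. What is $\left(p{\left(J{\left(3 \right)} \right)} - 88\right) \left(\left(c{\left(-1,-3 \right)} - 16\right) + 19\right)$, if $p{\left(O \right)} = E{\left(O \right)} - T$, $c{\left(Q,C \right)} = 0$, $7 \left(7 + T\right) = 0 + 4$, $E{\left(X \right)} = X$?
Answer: $- \frac{1650}{7} \approx -235.71$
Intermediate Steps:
$T = - \frac{45}{7}$ ($T = -7 + \frac{0 + 4}{7} = -7 + \frac{1}{7} \cdot 4 = -7 + \frac{4}{7} = - \frac{45}{7} \approx -6.4286$)
$p{\left(O \right)} = \frac{45}{7} + O$ ($p{\left(O \right)} = O - - \frac{45}{7} = O + \frac{45}{7} = \frac{45}{7} + O$)
$\left(p{\left(J{\left(3 \right)} \right)} - 88\right) \left(\left(c{\left(-1,-3 \right)} - 16\right) + 19\right) = \left(\left(\frac{45}{7} + 3\right) - 88\right) \left(\left(0 - 16\right) + 19\right) = \left(\frac{66}{7} - 88\right) \left(-16 + 19\right) = \left(- \frac{550}{7}\right) 3 = - \frac{1650}{7}$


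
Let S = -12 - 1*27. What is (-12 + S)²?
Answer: 2601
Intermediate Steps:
S = -39 (S = -12 - 27 = -39)
(-12 + S)² = (-12 - 39)² = (-51)² = 2601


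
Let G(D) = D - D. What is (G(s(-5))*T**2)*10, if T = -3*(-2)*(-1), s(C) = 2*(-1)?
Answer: 0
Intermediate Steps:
s(C) = -2
T = -6 (T = -(-6)*(-1) = -1*6 = -6)
G(D) = 0
(G(s(-5))*T**2)*10 = (0*(-6)**2)*10 = (0*36)*10 = 0*10 = 0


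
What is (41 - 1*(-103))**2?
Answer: 20736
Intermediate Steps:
(41 - 1*(-103))**2 = (41 + 103)**2 = 144**2 = 20736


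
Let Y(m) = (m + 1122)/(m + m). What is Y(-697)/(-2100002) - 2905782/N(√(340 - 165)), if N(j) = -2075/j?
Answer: 25/172200164 + 2905782*√7/415 ≈ 18525.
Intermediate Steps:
Y(m) = (1122 + m)/(2*m) (Y(m) = (1122 + m)/((2*m)) = (1122 + m)*(1/(2*m)) = (1122 + m)/(2*m))
Y(-697)/(-2100002) - 2905782/N(√(340 - 165)) = ((½)*(1122 - 697)/(-697))/(-2100002) - 2905782*(-√(340 - 165)/2075) = ((½)*(-1/697)*425)*(-1/2100002) - 2905782*(-√7/415) = -25/82*(-1/2100002) - 2905782*(-√7/415) = 25/172200164 - 2905782*(-√7/415) = 25/172200164 - (-2905782)*√7/415 = 25/172200164 + 2905782*√7/415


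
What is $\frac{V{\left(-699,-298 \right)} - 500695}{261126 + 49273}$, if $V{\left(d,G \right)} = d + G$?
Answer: $- \frac{501692}{310399} \approx -1.6163$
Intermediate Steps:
$V{\left(d,G \right)} = G + d$
$\frac{V{\left(-699,-298 \right)} - 500695}{261126 + 49273} = \frac{\left(-298 - 699\right) - 500695}{261126 + 49273} = \frac{-997 - 500695}{310399} = \left(-501692\right) \frac{1}{310399} = - \frac{501692}{310399}$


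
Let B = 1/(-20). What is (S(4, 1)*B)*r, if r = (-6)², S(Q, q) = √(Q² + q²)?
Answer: -9*√17/5 ≈ -7.4216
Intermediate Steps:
B = -1/20 ≈ -0.050000
r = 36
(S(4, 1)*B)*r = (√(4² + 1²)*(-1/20))*36 = (√(16 + 1)*(-1/20))*36 = (√17*(-1/20))*36 = -√17/20*36 = -9*√17/5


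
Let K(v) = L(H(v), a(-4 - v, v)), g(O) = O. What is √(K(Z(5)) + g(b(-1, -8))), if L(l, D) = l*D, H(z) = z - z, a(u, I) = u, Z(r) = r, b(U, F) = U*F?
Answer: 2*√2 ≈ 2.8284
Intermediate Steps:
b(U, F) = F*U
H(z) = 0
L(l, D) = D*l
K(v) = 0 (K(v) = (-4 - v)*0 = 0)
√(K(Z(5)) + g(b(-1, -8))) = √(0 - 8*(-1)) = √(0 + 8) = √8 = 2*√2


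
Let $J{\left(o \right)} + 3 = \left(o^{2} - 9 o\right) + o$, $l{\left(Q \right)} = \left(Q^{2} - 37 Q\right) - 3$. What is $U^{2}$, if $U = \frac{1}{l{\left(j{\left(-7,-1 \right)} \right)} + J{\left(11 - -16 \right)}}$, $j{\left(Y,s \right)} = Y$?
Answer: $\frac{1}{664225} \approx 1.5055 \cdot 10^{-6}$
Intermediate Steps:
$l{\left(Q \right)} = -3 + Q^{2} - 37 Q$
$J{\left(o \right)} = -3 + o^{2} - 8 o$ ($J{\left(o \right)} = -3 + \left(\left(o^{2} - 9 o\right) + o\right) = -3 + \left(o^{2} - 8 o\right) = -3 + o^{2} - 8 o$)
$U = \frac{1}{815}$ ($U = \frac{1}{\left(-3 + \left(-7\right)^{2} - -259\right) - \left(3 - \left(11 - -16\right)^{2} + 8 \left(11 - -16\right)\right)} = \frac{1}{\left(-3 + 49 + 259\right) - \left(3 - \left(11 + 16\right)^{2} + 8 \left(11 + 16\right)\right)} = \frac{1}{305 - \left(219 - 729\right)} = \frac{1}{305 - -510} = \frac{1}{305 + 510} = \frac{1}{815} \approx 0.001227$)
$U^{2} = \left(\frac{1}{815}\right)^{2} = \frac{1}{664225}$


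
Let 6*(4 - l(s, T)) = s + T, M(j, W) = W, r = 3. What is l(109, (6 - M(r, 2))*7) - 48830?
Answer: -293093/6 ≈ -48849.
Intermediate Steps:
l(s, T) = 4 - T/6 - s/6 (l(s, T) = 4 - (s + T)/6 = 4 - (T + s)/6 = 4 + (-T/6 - s/6) = 4 - T/6 - s/6)
l(109, (6 - M(r, 2))*7) - 48830 = (4 - (6 - 1*2)*7/6 - ⅙*109) - 48830 = (4 - (6 - 2)*7/6 - 109/6) - 48830 = (4 - 2*7/3 - 109/6) - 48830 = (4 - ⅙*28 - 109/6) - 48830 = (4 - 14/3 - 109/6) - 48830 = -113/6 - 48830 = -293093/6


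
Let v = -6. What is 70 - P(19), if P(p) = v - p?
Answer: 95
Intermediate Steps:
P(p) = -6 - p
70 - P(19) = 70 - (-6 - 1*19) = 70 - (-6 - 19) = 70 - 1*(-25) = 70 + 25 = 95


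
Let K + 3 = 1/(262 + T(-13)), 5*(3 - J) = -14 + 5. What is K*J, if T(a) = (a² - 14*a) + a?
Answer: -1799/125 ≈ -14.392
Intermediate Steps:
T(a) = a² - 13*a
J = 24/5 (J = 3 - (-14 + 5)/5 = 3 - ⅕*(-9) = 3 + 9/5 = 24/5 ≈ 4.8000)
K = -1799/600 (K = -3 + 1/(262 - 13*(-13 - 13)) = -3 + 1/(262 - 13*(-26)) = -3 + 1/(262 + 338) = -3 + 1/600 = -1799/600 ≈ -2.9983)
K*J = -1799/600*24/5 = -1799/125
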